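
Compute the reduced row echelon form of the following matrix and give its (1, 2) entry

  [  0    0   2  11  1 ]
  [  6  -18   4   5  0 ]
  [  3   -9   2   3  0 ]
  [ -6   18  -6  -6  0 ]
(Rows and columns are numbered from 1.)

Swap R1 and R2.
  [  6  -18   4   5  0 ]
  [  0    0   2  11  1 ]
  [  3   -9   2   3  0 ]
  [ -6   18  -6  -6  0 ]
Multiply R1 by 1/6.
  [  1  -3  2/3  5/6  0 ]
  [  0   0    2   11  1 ]
  [  3  -9    2    3  0 ]
  [ -6  18   -6   -6  0 ]
Subtract 3 times R1 from R3.
  [  1  -3  2/3  5/6  0 ]
  [  0   0    2   11  1 ]
  [  0   0    0  1/2  0 ]
  [ -6  18   -6   -6  0 ]
Add 6 times R1 to R4.
  [ 1  -3  2/3  5/6  0 ]
  [ 0   0    2   11  1 ]
  [ 0   0    0  1/2  0 ]
  [ 0   0   -2   -1  0 ]
Multiply R2 by 1/2.
  [ 1  -3  2/3   5/6    0 ]
  [ 0   0    1  11/2  1/2 ]
  [ 0   0    0   1/2    0 ]
  [ 0   0   -2    -1    0 ]
Add 2 times R2 to R4.
  [ 1  -3  2/3   5/6    0 ]
  [ 0   0    1  11/2  1/2 ]
  [ 0   0    0   1/2    0 ]
  [ 0   0    0    10    1 ]
Multiply R3 by 2.
  [ 1  -3  2/3   5/6    0 ]
  [ 0   0    1  11/2  1/2 ]
  [ 0   0    0     1    0 ]
  [ 0   0    0    10    1 ]
Subtract 10 times R3 from R4.
  [ 1  -3  2/3   5/6    0 ]
  [ 0   0    1  11/2  1/2 ]
  [ 0   0    0     1    0 ]
  [ 0   0    0     0    1 ]
Subtract 1/2 times R4 from R2.
  [ 1  -3  2/3   5/6  0 ]
  [ 0   0    1  11/2  0 ]
  [ 0   0    0     1  0 ]
  [ 0   0    0     0  1 ]
Subtract 11/2 times R3 from R2.
  [ 1  -3  2/3  5/6  0 ]
  [ 0   0    1    0  0 ]
  [ 0   0    0    1  0 ]
  [ 0   0    0    0  1 ]
Subtract 5/6 times R3 from R1.
  [ 1  -3  2/3  0  0 ]
  [ 0   0    1  0  0 ]
  [ 0   0    0  1  0 ]
  [ 0   0    0  0  1 ]
Subtract 2/3 times R2 from R1.
  [ 1  -3  0  0  0 ]
  [ 0   0  1  0  0 ]
  [ 0   0  0  1  0 ]
  [ 0   0  0  0  1 ]

-3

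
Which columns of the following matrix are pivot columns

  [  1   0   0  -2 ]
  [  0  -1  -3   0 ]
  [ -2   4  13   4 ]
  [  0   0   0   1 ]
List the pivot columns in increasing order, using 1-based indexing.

ρ3 → ρ3 + 2·ρ1
  [ 1   0   0  -2 ]
  [ 0  -1  -3   0 ]
  [ 0   4  13   0 ]
  [ 0   0   0   1 ]
ρ2 → -1·ρ2
  [ 1  0   0  -2 ]
  [ 0  1   3   0 ]
  [ 0  4  13   0 ]
  [ 0  0   0   1 ]
ρ3 → ρ3 − 4·ρ2
  [ 1  0  0  -2 ]
  [ 0  1  3   0 ]
  [ 0  0  1   0 ]
  [ 0  0  0   1 ]
ρ1 → ρ1 + 2·ρ4
  [ 1  0  0  0 ]
  [ 0  1  3  0 ]
  [ 0  0  1  0 ]
  [ 0  0  0  1 ]
ρ2 → ρ2 − 3·ρ3
  [ 1  0  0  0 ]
  [ 0  1  0  0 ]
  [ 0  0  1  0 ]
  [ 0  0  0  1 ]
Pivot columns are the columns containing a leading 1.

1, 2, 3, 4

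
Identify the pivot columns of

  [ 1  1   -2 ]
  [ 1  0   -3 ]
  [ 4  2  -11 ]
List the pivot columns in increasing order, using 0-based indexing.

0, 1, 2

R2 := R2 − R1
  [ 1   1   -2 ]
  [ 0  -1   -1 ]
  [ 4   2  -11 ]
R3 := R3 − 4·R1
  [ 1   1  -2 ]
  [ 0  -1  -1 ]
  [ 0  -2  -3 ]
R2 := -1·R2
  [ 1   1  -2 ]
  [ 0   1   1 ]
  [ 0  -2  -3 ]
R3 := R3 + 2·R2
  [ 1  1  -2 ]
  [ 0  1   1 ]
  [ 0  0  -1 ]
R3 := -1·R3
  [ 1  1  -2 ]
  [ 0  1   1 ]
  [ 0  0   1 ]
R2 := R2 − R3
  [ 1  1  -2 ]
  [ 0  1   0 ]
  [ 0  0   1 ]
R1 := R1 + 2·R3
  [ 1  1  0 ]
  [ 0  1  0 ]
  [ 0  0  1 ]
R1 := R1 − R2
  [ 1  0  0 ]
  [ 0  1  0 ]
  [ 0  0  1 ]
Pivot columns are the columns containing a leading 1.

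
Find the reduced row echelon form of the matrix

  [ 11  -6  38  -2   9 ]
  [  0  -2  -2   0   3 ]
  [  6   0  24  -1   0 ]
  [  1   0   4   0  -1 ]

[[1, 0, 4, 0, 0], [0, 1, 1, 0, 0], [0, 0, 0, 1, 0], [0, 0, 0, 0, 1]]

Multiply ρ1 by 1/11.
  [ 1  -6/11  38/11  -2/11  9/11 ]
  [ 0     -2     -2      0     3 ]
  [ 6      0     24     -1     0 ]
  [ 1      0      4      0    -1 ]
Subtract 6 times ρ1 from ρ3.
  [ 1  -6/11  38/11  -2/11    9/11 ]
  [ 0     -2     -2      0       3 ]
  [ 0  36/11  36/11   1/11  -54/11 ]
  [ 1      0      4      0      -1 ]
Subtract ρ1 from ρ4.
  [ 1  -6/11  38/11  -2/11    9/11 ]
  [ 0     -2     -2      0       3 ]
  [ 0  36/11  36/11   1/11  -54/11 ]
  [ 0   6/11   6/11   2/11  -20/11 ]
Multiply ρ2 by -1/2.
  [ 1  -6/11  38/11  -2/11    9/11 ]
  [ 0      1      1      0    -3/2 ]
  [ 0  36/11  36/11   1/11  -54/11 ]
  [ 0   6/11   6/11   2/11  -20/11 ]
Subtract 36/11 times ρ2 from ρ3.
  [ 1  -6/11  38/11  -2/11    9/11 ]
  [ 0      1      1      0    -3/2 ]
  [ 0      0      0   1/11       0 ]
  [ 0   6/11   6/11   2/11  -20/11 ]
Subtract 6/11 times ρ2 from ρ4.
  [ 1  -6/11  38/11  -2/11  9/11 ]
  [ 0      1      1      0  -3/2 ]
  [ 0      0      0   1/11     0 ]
  [ 0      0      0   2/11    -1 ]
Multiply ρ3 by 11.
  [ 1  -6/11  38/11  -2/11  9/11 ]
  [ 0      1      1      0  -3/2 ]
  [ 0      0      0      1     0 ]
  [ 0      0      0   2/11    -1 ]
Subtract 2/11 times ρ3 from ρ4.
  [ 1  -6/11  38/11  -2/11  9/11 ]
  [ 0      1      1      0  -3/2 ]
  [ 0      0      0      1     0 ]
  [ 0      0      0      0    -1 ]
Multiply ρ4 by -1.
  [ 1  -6/11  38/11  -2/11  9/11 ]
  [ 0      1      1      0  -3/2 ]
  [ 0      0      0      1     0 ]
  [ 0      0      0      0     1 ]
Add 3/2 times ρ4 to ρ2.
  [ 1  -6/11  38/11  -2/11  9/11 ]
  [ 0      1      1      0     0 ]
  [ 0      0      0      1     0 ]
  [ 0      0      0      0     1 ]
Subtract 9/11 times ρ4 from ρ1.
  [ 1  -6/11  38/11  -2/11  0 ]
  [ 0      1      1      0  0 ]
  [ 0      0      0      1  0 ]
  [ 0      0      0      0  1 ]
Add 2/11 times ρ3 to ρ1.
  [ 1  -6/11  38/11  0  0 ]
  [ 0      1      1  0  0 ]
  [ 0      0      0  1  0 ]
  [ 0      0      0  0  1 ]
Add 6/11 times ρ2 to ρ1.
  [ 1  0  4  0  0 ]
  [ 0  1  1  0  0 ]
  [ 0  0  0  1  0 ]
  [ 0  0  0  0  1 ]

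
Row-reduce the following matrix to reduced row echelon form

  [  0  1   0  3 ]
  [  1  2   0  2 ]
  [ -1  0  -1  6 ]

ρ1 <-> ρ2
  [  1  2   0  2 ]
  [  0  1   0  3 ]
  [ -1  0  -1  6 ]
ρ3 ← ρ3 + ρ1
  [ 1  2   0  2 ]
  [ 0  1   0  3 ]
  [ 0  2  -1  8 ]
ρ3 ← ρ3 − 2·ρ2
  [ 1  2   0  2 ]
  [ 0  1   0  3 ]
  [ 0  0  -1  2 ]
ρ3 ← -1·ρ3
  [ 1  2  0   2 ]
  [ 0  1  0   3 ]
  [ 0  0  1  -2 ]
ρ1 ← ρ1 − 2·ρ2
  [ 1  0  0  -4 ]
  [ 0  1  0   3 ]
  [ 0  0  1  -2 ]

[[1, 0, 0, -4], [0, 1, 0, 3], [0, 0, 1, -2]]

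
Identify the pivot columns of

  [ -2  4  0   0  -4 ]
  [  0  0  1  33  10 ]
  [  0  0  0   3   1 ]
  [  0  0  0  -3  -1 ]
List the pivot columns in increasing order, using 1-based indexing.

1, 3, 4

ρ1 → -1/2·ρ1
  [ 1  -2  0   0   2 ]
  [ 0   0  1  33  10 ]
  [ 0   0  0   3   1 ]
  [ 0   0  0  -3  -1 ]
ρ3 → 1/3·ρ3
  [ 1  -2  0   0    2 ]
  [ 0   0  1  33   10 ]
  [ 0   0  0   1  1/3 ]
  [ 0   0  0  -3   -1 ]
ρ4 → ρ4 + 3·ρ3
  [ 1  -2  0   0    2 ]
  [ 0   0  1  33   10 ]
  [ 0   0  0   1  1/3 ]
  [ 0   0  0   0    0 ]
ρ2 → ρ2 − 33·ρ3
  [ 1  -2  0  0    2 ]
  [ 0   0  1  0   -1 ]
  [ 0   0  0  1  1/3 ]
  [ 0   0  0  0    0 ]
Pivot columns are the columns containing a leading 1.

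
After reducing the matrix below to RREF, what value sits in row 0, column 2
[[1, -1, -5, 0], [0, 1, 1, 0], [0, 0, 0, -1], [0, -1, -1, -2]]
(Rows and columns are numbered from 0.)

ρ4 := ρ4 + ρ2
  [ 1  -1  -5   0 ]
  [ 0   1   1   0 ]
  [ 0   0   0  -1 ]
  [ 0   0   0  -2 ]
ρ3 := -1·ρ3
  [ 1  -1  -5   0 ]
  [ 0   1   1   0 ]
  [ 0   0   0   1 ]
  [ 0   0   0  -2 ]
ρ4 := ρ4 + 2·ρ3
  [ 1  -1  -5  0 ]
  [ 0   1   1  0 ]
  [ 0   0   0  1 ]
  [ 0   0   0  0 ]
ρ1 := ρ1 + ρ2
  [ 1  0  -4  0 ]
  [ 0  1   1  0 ]
  [ 0  0   0  1 ]
  [ 0  0   0  0 ]

-4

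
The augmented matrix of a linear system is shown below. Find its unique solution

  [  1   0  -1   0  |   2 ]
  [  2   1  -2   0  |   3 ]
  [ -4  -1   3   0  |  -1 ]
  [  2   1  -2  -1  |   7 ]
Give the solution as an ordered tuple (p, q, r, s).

Subtract 2 times r1 from r2.
Add 4 times r1 to r3.
Subtract 2 times r1 from r4.
Add r2 to r3.
Subtract r2 from r4.
Multiply r3 by -1.
Multiply r4 by -1.
Add r3 to r1.
Reading off the last column: p = -4, q = -1, r = -6, s = -4.

(-4, -1, -6, -4)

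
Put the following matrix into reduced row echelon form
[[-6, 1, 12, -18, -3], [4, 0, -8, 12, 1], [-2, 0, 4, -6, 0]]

[[1, 0, -2, 3, 0], [0, 1, 0, 0, 0], [0, 0, 0, 0, 1]]

R1 ← -1/6·R1
R2 ← R2 − 4·R1
R3 ← R3 + 2·R1
R2 ← 3/2·R2
R3 ← R3 + 1/3·R2
R3 ← 2·R3
R2 ← R2 + 3/2·R3
R1 ← R1 − 1/2·R3
R1 ← R1 + 1/6·R2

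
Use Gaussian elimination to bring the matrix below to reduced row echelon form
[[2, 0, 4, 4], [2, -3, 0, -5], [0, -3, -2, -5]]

ρ1 ← 1/2·ρ1
  [ 1   0   2   2 ]
  [ 2  -3   0  -5 ]
  [ 0  -3  -2  -5 ]
ρ2 ← ρ2 − 2·ρ1
  [ 1   0   2   2 ]
  [ 0  -3  -4  -9 ]
  [ 0  -3  -2  -5 ]
ρ2 ← -1/3·ρ2
  [ 1   0    2   2 ]
  [ 0   1  4/3   3 ]
  [ 0  -3   -2  -5 ]
ρ3 ← ρ3 + 3·ρ2
  [ 1  0    2  2 ]
  [ 0  1  4/3  3 ]
  [ 0  0    2  4 ]
ρ3 ← 1/2·ρ3
  [ 1  0    2  2 ]
  [ 0  1  4/3  3 ]
  [ 0  0    1  2 ]
ρ2 ← ρ2 − 4/3·ρ3
  [ 1  0  2    2 ]
  [ 0  1  0  1/3 ]
  [ 0  0  1    2 ]
ρ1 ← ρ1 − 2·ρ3
  [ 1  0  0   -2 ]
  [ 0  1  0  1/3 ]
  [ 0  0  1    2 ]

[[1, 0, 0, -2], [0, 1, 0, 1/3], [0, 0, 1, 2]]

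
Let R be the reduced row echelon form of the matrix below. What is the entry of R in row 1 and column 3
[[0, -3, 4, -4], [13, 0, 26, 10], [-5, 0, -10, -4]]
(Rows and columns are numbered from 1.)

2

R1 <=> R2
  [ 13   0   26  10 ]
  [  0  -3    4  -4 ]
  [ -5   0  -10  -4 ]
R1 → 1/13·R1
  [  1   0    2  10/13 ]
  [  0  -3    4     -4 ]
  [ -5   0  -10     -4 ]
R3 → R3 + 5·R1
  [ 1   0  2  10/13 ]
  [ 0  -3  4     -4 ]
  [ 0   0  0  -2/13 ]
R2 → -1/3·R2
  [ 1  0     2  10/13 ]
  [ 0  1  -4/3    4/3 ]
  [ 0  0     0  -2/13 ]
R3 → -13/2·R3
  [ 1  0     2  10/13 ]
  [ 0  1  -4/3    4/3 ]
  [ 0  0     0      1 ]
R2 → R2 − 4/3·R3
  [ 1  0     2  10/13 ]
  [ 0  1  -4/3      0 ]
  [ 0  0     0      1 ]
R1 → R1 − 10/13·R3
  [ 1  0     2  0 ]
  [ 0  1  -4/3  0 ]
  [ 0  0     0  1 ]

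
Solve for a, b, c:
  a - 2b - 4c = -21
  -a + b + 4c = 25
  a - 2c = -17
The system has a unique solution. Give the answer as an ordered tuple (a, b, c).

Form the augmented matrix and row-reduce:
  [  1  -2  -4  |  -21 ]
  [ -1   1   4  |   25 ]
  [  1   0  -2  |  -17 ]
Add r1 to r2.
  [ 1  -2  -4  |  -21 ]
  [ 0  -1   0  |    4 ]
  [ 1   0  -2  |  -17 ]
Subtract r1 from r3.
  [ 1  -2  -4  |  -21 ]
  [ 0  -1   0  |    4 ]
  [ 0   2   2  |    4 ]
Multiply r2 by -1.
  [ 1  -2  -4  |  -21 ]
  [ 0   1   0  |   -4 ]
  [ 0   2   2  |    4 ]
Subtract 2 times r2 from r3.
  [ 1  -2  -4  |  -21 ]
  [ 0   1   0  |   -4 ]
  [ 0   0   2  |   12 ]
Multiply r3 by 1/2.
  [ 1  -2  -4  |  -21 ]
  [ 0   1   0  |   -4 ]
  [ 0   0   1  |    6 ]
Add 4 times r3 to r1.
  [ 1  -2  0  |   3 ]
  [ 0   1  0  |  -4 ]
  [ 0   0  1  |   6 ]
Add 2 times r2 to r1.
  [ 1  0  0  |  -5 ]
  [ 0  1  0  |  -4 ]
  [ 0  0  1  |   6 ]
Reading off the last column: a = -5, b = -4, c = 6.

(-5, -4, 6)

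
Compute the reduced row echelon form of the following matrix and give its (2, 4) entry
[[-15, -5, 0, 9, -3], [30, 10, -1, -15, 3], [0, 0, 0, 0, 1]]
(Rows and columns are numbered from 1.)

-3

R1 → -1/15·R1
  [  1  1/3   0  -3/5  1/5 ]
  [ 30   10  -1   -15    3 ]
  [  0    0   0     0    1 ]
R2 → R2 − 30·R1
  [ 1  1/3   0  -3/5  1/5 ]
  [ 0    0  -1     3   -3 ]
  [ 0    0   0     0    1 ]
R2 → -1·R2
  [ 1  1/3  0  -3/5  1/5 ]
  [ 0    0  1    -3    3 ]
  [ 0    0  0     0    1 ]
R2 → R2 − 3·R3
  [ 1  1/3  0  -3/5  1/5 ]
  [ 0    0  1    -3    0 ]
  [ 0    0  0     0    1 ]
R1 → R1 − 1/5·R3
  [ 1  1/3  0  -3/5  0 ]
  [ 0    0  1    -3  0 ]
  [ 0    0  0     0  1 ]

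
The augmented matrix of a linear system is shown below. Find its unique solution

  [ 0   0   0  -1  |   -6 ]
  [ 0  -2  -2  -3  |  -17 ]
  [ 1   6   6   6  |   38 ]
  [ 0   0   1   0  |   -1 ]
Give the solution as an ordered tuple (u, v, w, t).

r1 ↔ r3
  [ 1   6   6   6  |   38 ]
  [ 0  -2  -2  -3  |  -17 ]
  [ 0   0   0  -1  |   -6 ]
  [ 0   0   1   0  |   -1 ]
r2 := -1/2·r2
  [ 1  6  6    6  |    38 ]
  [ 0  1  1  3/2  |  17/2 ]
  [ 0  0  0   -1  |    -6 ]
  [ 0  0  1    0  |    -1 ]
r3 ↔ r4
  [ 1  6  6    6  |    38 ]
  [ 0  1  1  3/2  |  17/2 ]
  [ 0  0  1    0  |    -1 ]
  [ 0  0  0   -1  |    -6 ]
r4 := -1·r4
  [ 1  6  6    6  |    38 ]
  [ 0  1  1  3/2  |  17/2 ]
  [ 0  0  1    0  |    -1 ]
  [ 0  0  0    1  |     6 ]
r2 := r2 − 3/2·r4
  [ 1  6  6  6  |    38 ]
  [ 0  1  1  0  |  -1/2 ]
  [ 0  0  1  0  |    -1 ]
  [ 0  0  0  1  |     6 ]
r1 := r1 − 6·r4
  [ 1  6  6  0  |     2 ]
  [ 0  1  1  0  |  -1/2 ]
  [ 0  0  1  0  |    -1 ]
  [ 0  0  0  1  |     6 ]
r2 := r2 − r3
  [ 1  6  6  0  |    2 ]
  [ 0  1  0  0  |  1/2 ]
  [ 0  0  1  0  |   -1 ]
  [ 0  0  0  1  |    6 ]
r1 := r1 − 6·r3
  [ 1  6  0  0  |    8 ]
  [ 0  1  0  0  |  1/2 ]
  [ 0  0  1  0  |   -1 ]
  [ 0  0  0  1  |    6 ]
r1 := r1 − 6·r2
  [ 1  0  0  0  |    5 ]
  [ 0  1  0  0  |  1/2 ]
  [ 0  0  1  0  |   -1 ]
  [ 0  0  0  1  |    6 ]
Reading off the last column: u = 5, v = 1/2, w = -1, t = 6.

(5, 1/2, -1, 6)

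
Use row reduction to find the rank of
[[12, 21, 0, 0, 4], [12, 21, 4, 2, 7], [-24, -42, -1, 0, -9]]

R1 ← 1/12·R1
R2 ← R2 − 12·R1
R3 ← R3 + 24·R1
R2 ← 1/4·R2
R3 ← R3 + R2
R3 ← 2·R3
R2 ← R2 − 1/2·R3
The reduced form has 3 nonzero rows.

rank = 3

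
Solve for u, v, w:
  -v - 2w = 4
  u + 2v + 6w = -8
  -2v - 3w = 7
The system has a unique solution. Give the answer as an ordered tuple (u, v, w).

Form the augmented matrix and row-reduce:
  [ 0  -1  -2  |   4 ]
  [ 1   2   6  |  -8 ]
  [ 0  -2  -3  |   7 ]
ρ1 <-> ρ2
  [ 1   2   6  |  -8 ]
  [ 0  -1  -2  |   4 ]
  [ 0  -2  -3  |   7 ]
ρ2 := -1·ρ2
  [ 1   2   6  |  -8 ]
  [ 0   1   2  |  -4 ]
  [ 0  -2  -3  |   7 ]
ρ3 := ρ3 + 2·ρ2
  [ 1  2  6  |  -8 ]
  [ 0  1  2  |  -4 ]
  [ 0  0  1  |  -1 ]
ρ2 := ρ2 − 2·ρ3
  [ 1  2  6  |  -8 ]
  [ 0  1  0  |  -2 ]
  [ 0  0  1  |  -1 ]
ρ1 := ρ1 − 6·ρ3
  [ 1  2  0  |  -2 ]
  [ 0  1  0  |  -2 ]
  [ 0  0  1  |  -1 ]
ρ1 := ρ1 − 2·ρ2
  [ 1  0  0  |   2 ]
  [ 0  1  0  |  -2 ]
  [ 0  0  1  |  -1 ]
Reading off the last column: u = 2, v = -2, w = -1.

(2, -2, -1)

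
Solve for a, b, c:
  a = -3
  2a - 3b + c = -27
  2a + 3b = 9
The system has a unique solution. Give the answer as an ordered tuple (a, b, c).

(-3, 5, -6)

Form the augmented matrix and row-reduce:
  [ 1   0  0  |   -3 ]
  [ 2  -3  1  |  -27 ]
  [ 2   3  0  |    9 ]
ρ2 → ρ2 − 2·ρ1
  [ 1   0  0  |   -3 ]
  [ 0  -3  1  |  -21 ]
  [ 2   3  0  |    9 ]
ρ3 → ρ3 − 2·ρ1
  [ 1   0  0  |   -3 ]
  [ 0  -3  1  |  -21 ]
  [ 0   3  0  |   15 ]
ρ2 → -1/3·ρ2
  [ 1  0     0  |  -3 ]
  [ 0  1  -1/3  |   7 ]
  [ 0  3     0  |  15 ]
ρ3 → ρ3 − 3·ρ2
  [ 1  0     0  |  -3 ]
  [ 0  1  -1/3  |   7 ]
  [ 0  0     1  |  -6 ]
ρ2 → ρ2 + 1/3·ρ3
  [ 1  0  0  |  -3 ]
  [ 0  1  0  |   5 ]
  [ 0  0  1  |  -6 ]
Reading off the last column: a = -3, b = 5, c = -6.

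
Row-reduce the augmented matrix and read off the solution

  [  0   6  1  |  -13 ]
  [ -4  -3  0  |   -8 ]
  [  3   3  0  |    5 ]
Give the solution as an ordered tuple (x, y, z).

Swap R1 and R2.
  [ -4  -3  0  |   -8 ]
  [  0   6  1  |  -13 ]
  [  3   3  0  |    5 ]
Multiply R1 by -1/4.
  [ 1  3/4  0  |    2 ]
  [ 0    6  1  |  -13 ]
  [ 3    3  0  |    5 ]
Subtract 3 times R1 from R3.
  [ 1  3/4  0  |    2 ]
  [ 0    6  1  |  -13 ]
  [ 0  3/4  0  |   -1 ]
Multiply R2 by 1/6.
  [ 1  3/4    0  |      2 ]
  [ 0    1  1/6  |  -13/6 ]
  [ 0  3/4    0  |     -1 ]
Subtract 3/4 times R2 from R3.
  [ 1  3/4     0  |      2 ]
  [ 0    1   1/6  |  -13/6 ]
  [ 0    0  -1/8  |    5/8 ]
Multiply R3 by -8.
  [ 1  3/4    0  |      2 ]
  [ 0    1  1/6  |  -13/6 ]
  [ 0    0    1  |     -5 ]
Subtract 1/6 times R3 from R2.
  [ 1  3/4  0  |     2 ]
  [ 0    1  0  |  -4/3 ]
  [ 0    0  1  |    -5 ]
Subtract 3/4 times R2 from R1.
  [ 1  0  0  |     3 ]
  [ 0  1  0  |  -4/3 ]
  [ 0  0  1  |    -5 ]
Reading off the last column: x = 3, y = -4/3, z = -5.

(3, -4/3, -5)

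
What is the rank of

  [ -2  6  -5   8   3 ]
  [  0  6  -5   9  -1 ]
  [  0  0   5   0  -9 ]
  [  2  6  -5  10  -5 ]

r1 ← -1/2·r1
  [ 1  -3  5/2  -4  -3/2 ]
  [ 0   6   -5   9    -1 ]
  [ 0   0    5   0    -9 ]
  [ 2   6   -5  10    -5 ]
r4 ← r4 − 2·r1
  [ 1  -3  5/2  -4  -3/2 ]
  [ 0   6   -5   9    -1 ]
  [ 0   0    5   0    -9 ]
  [ 0  12  -10  18    -2 ]
r2 ← 1/6·r2
  [ 1  -3   5/2   -4  -3/2 ]
  [ 0   1  -5/6  3/2  -1/6 ]
  [ 0   0     5    0    -9 ]
  [ 0  12   -10   18    -2 ]
r4 ← r4 − 12·r2
  [ 1  -3   5/2   -4  -3/2 ]
  [ 0   1  -5/6  3/2  -1/6 ]
  [ 0   0     5    0    -9 ]
  [ 0   0     0    0     0 ]
r3 ← 1/5·r3
  [ 1  -3   5/2   -4  -3/2 ]
  [ 0   1  -5/6  3/2  -1/6 ]
  [ 0   0     1    0  -9/5 ]
  [ 0   0     0    0     0 ]
r2 ← r2 + 5/6·r3
  [ 1  -3  5/2   -4  -3/2 ]
  [ 0   1    0  3/2  -5/3 ]
  [ 0   0    1    0  -9/5 ]
  [ 0   0    0    0     0 ]
r1 ← r1 − 5/2·r3
  [ 1  -3  0   -4     3 ]
  [ 0   1  0  3/2  -5/3 ]
  [ 0   0  1    0  -9/5 ]
  [ 0   0  0    0     0 ]
r1 ← r1 + 3·r2
  [ 1  0  0  1/2    -2 ]
  [ 0  1  0  3/2  -5/3 ]
  [ 0  0  1    0  -9/5 ]
  [ 0  0  0    0     0 ]
The reduced form has 3 nonzero rows.

rank = 3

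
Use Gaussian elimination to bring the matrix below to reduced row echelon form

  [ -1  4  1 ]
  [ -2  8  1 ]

ρ1 -> -1·ρ1
  [  1  -4  -1 ]
  [ -2   8   1 ]
ρ2 -> ρ2 + 2·ρ1
  [ 1  -4  -1 ]
  [ 0   0  -1 ]
ρ2 -> -1·ρ2
  [ 1  -4  -1 ]
  [ 0   0   1 ]
ρ1 -> ρ1 + ρ2
  [ 1  -4  0 ]
  [ 0   0  1 ]

[[1, -4, 0], [0, 0, 1]]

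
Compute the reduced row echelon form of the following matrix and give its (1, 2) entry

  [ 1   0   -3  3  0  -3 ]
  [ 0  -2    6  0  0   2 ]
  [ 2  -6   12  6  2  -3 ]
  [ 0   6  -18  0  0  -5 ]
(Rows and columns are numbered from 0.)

-3

R3 → R3 − 2·R1
  [ 1   0   -3  3  0  -3 ]
  [ 0  -2    6  0  0   2 ]
  [ 0  -6   18  0  2   3 ]
  [ 0   6  -18  0  0  -5 ]
R2 → -1/2·R2
  [ 1   0   -3  3  0  -3 ]
  [ 0   1   -3  0  0  -1 ]
  [ 0  -6   18  0  2   3 ]
  [ 0   6  -18  0  0  -5 ]
R3 → R3 + 6·R2
  [ 1  0   -3  3  0  -3 ]
  [ 0  1   -3  0  0  -1 ]
  [ 0  0    0  0  2  -3 ]
  [ 0  6  -18  0  0  -5 ]
R4 → R4 − 6·R2
  [ 1  0  -3  3  0  -3 ]
  [ 0  1  -3  0  0  -1 ]
  [ 0  0   0  0  2  -3 ]
  [ 0  0   0  0  0   1 ]
R3 → 1/2·R3
  [ 1  0  -3  3  0    -3 ]
  [ 0  1  -3  0  0    -1 ]
  [ 0  0   0  0  1  -3/2 ]
  [ 0  0   0  0  0     1 ]
R3 → R3 + 3/2·R4
  [ 1  0  -3  3  0  -3 ]
  [ 0  1  -3  0  0  -1 ]
  [ 0  0   0  0  1   0 ]
  [ 0  0   0  0  0   1 ]
R2 → R2 + R4
  [ 1  0  -3  3  0  -3 ]
  [ 0  1  -3  0  0   0 ]
  [ 0  0   0  0  1   0 ]
  [ 0  0   0  0  0   1 ]
R1 → R1 + 3·R4
  [ 1  0  -3  3  0  0 ]
  [ 0  1  -3  0  0  0 ]
  [ 0  0   0  0  1  0 ]
  [ 0  0   0  0  0  1 ]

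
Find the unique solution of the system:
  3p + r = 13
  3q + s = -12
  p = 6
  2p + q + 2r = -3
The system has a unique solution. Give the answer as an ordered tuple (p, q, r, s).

Form the augmented matrix and row-reduce:
  [ 3  0  1  0  |   13 ]
  [ 0  3  0  1  |  -12 ]
  [ 1  0  0  0  |    6 ]
  [ 2  1  2  0  |   -3 ]
ρ1 := 1/3·ρ1
ρ3 := ρ3 − ρ1
ρ4 := ρ4 − 2·ρ1
ρ2 := 1/3·ρ2
ρ4 := ρ4 − ρ2
ρ3 := -3·ρ3
ρ4 := ρ4 − 4/3·ρ3
ρ4 := -3·ρ4
ρ2 := ρ2 − 1/3·ρ4
ρ1 := ρ1 − 1/3·ρ3
Reading off the last column: p = 6, q = -5, r = -5, s = 3.

(6, -5, -5, 3)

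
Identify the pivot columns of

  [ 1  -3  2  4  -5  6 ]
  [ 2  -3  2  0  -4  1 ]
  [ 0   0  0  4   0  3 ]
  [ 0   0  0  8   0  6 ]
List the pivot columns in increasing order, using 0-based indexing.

0, 1, 3

R2 → R2 − 2·R1
  [ 1  -3   2   4  -5    6 ]
  [ 0   3  -2  -8   6  -11 ]
  [ 0   0   0   4   0    3 ]
  [ 0   0   0   8   0    6 ]
R2 → 1/3·R2
  [ 1  -3     2     4  -5      6 ]
  [ 0   1  -2/3  -8/3   2  -11/3 ]
  [ 0   0     0     4   0      3 ]
  [ 0   0     0     8   0      6 ]
R3 → 1/4·R3
  [ 1  -3     2     4  -5      6 ]
  [ 0   1  -2/3  -8/3   2  -11/3 ]
  [ 0   0     0     1   0    3/4 ]
  [ 0   0     0     8   0      6 ]
R4 → R4 − 8·R3
  [ 1  -3     2     4  -5      6 ]
  [ 0   1  -2/3  -8/3   2  -11/3 ]
  [ 0   0     0     1   0    3/4 ]
  [ 0   0     0     0   0      0 ]
R2 → R2 + 8/3·R3
  [ 1  -3     2  4  -5     6 ]
  [ 0   1  -2/3  0   2  -5/3 ]
  [ 0   0     0  1   0   3/4 ]
  [ 0   0     0  0   0     0 ]
R1 → R1 − 4·R3
  [ 1  -3     2  0  -5     3 ]
  [ 0   1  -2/3  0   2  -5/3 ]
  [ 0   0     0  1   0   3/4 ]
  [ 0   0     0  0   0     0 ]
R1 → R1 + 3·R2
  [ 1  0     0  0  1    -2 ]
  [ 0  1  -2/3  0  2  -5/3 ]
  [ 0  0     0  1  0   3/4 ]
  [ 0  0     0  0  0     0 ]
Pivot columns are the columns containing a leading 1.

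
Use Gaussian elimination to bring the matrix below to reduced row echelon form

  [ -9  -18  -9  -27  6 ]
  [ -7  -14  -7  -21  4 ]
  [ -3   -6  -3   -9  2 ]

[[1, 2, 1, 3, 0], [0, 0, 0, 0, 1], [0, 0, 0, 0, 0]]

ρ1 -> -1/9·ρ1
  [  1    2   1    3  -2/3 ]
  [ -7  -14  -7  -21     4 ]
  [ -3   -6  -3   -9     2 ]
ρ2 -> ρ2 + 7·ρ1
  [  1   2   1   3  -2/3 ]
  [  0   0   0   0  -2/3 ]
  [ -3  -6  -3  -9     2 ]
ρ3 -> ρ3 + 3·ρ1
  [ 1  2  1  3  -2/3 ]
  [ 0  0  0  0  -2/3 ]
  [ 0  0  0  0     0 ]
ρ2 -> -3/2·ρ2
  [ 1  2  1  3  -2/3 ]
  [ 0  0  0  0     1 ]
  [ 0  0  0  0     0 ]
ρ1 -> ρ1 + 2/3·ρ2
  [ 1  2  1  3  0 ]
  [ 0  0  0  0  1 ]
  [ 0  0  0  0  0 ]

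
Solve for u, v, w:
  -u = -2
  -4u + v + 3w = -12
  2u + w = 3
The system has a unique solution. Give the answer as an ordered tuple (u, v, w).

Form the augmented matrix and row-reduce:
  [ -1  0  0  |   -2 ]
  [ -4  1  3  |  -12 ]
  [  2  0  1  |    3 ]
R1 → -1·R1
  [  1  0  0  |    2 ]
  [ -4  1  3  |  -12 ]
  [  2  0  1  |    3 ]
R2 → R2 + 4·R1
  [ 1  0  0  |   2 ]
  [ 0  1  3  |  -4 ]
  [ 2  0  1  |   3 ]
R3 → R3 − 2·R1
  [ 1  0  0  |   2 ]
  [ 0  1  3  |  -4 ]
  [ 0  0  1  |  -1 ]
R2 → R2 − 3·R3
  [ 1  0  0  |   2 ]
  [ 0  1  0  |  -1 ]
  [ 0  0  1  |  -1 ]
Reading off the last column: u = 2, v = -1, w = -1.

(2, -1, -1)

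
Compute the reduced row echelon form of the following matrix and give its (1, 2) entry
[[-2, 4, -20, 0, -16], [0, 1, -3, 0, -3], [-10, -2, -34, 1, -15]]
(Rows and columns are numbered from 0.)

R1 ← -1/2·R1
  [   1  -2   10  0    8 ]
  [   0   1   -3  0   -3 ]
  [ -10  -2  -34  1  -15 ]
R3 ← R3 + 10·R1
  [ 1   -2  10  0   8 ]
  [ 0    1  -3  0  -3 ]
  [ 0  -22  66  1  65 ]
R3 ← R3 + 22·R2
  [ 1  -2  10  0   8 ]
  [ 0   1  -3  0  -3 ]
  [ 0   0   0  1  -1 ]
R1 ← R1 + 2·R2
  [ 1  0   4  0   2 ]
  [ 0  1  -3  0  -3 ]
  [ 0  0   0  1  -1 ]

-3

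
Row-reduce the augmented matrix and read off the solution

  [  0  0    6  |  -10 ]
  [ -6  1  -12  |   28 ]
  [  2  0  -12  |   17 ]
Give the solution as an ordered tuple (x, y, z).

(-3/2, -1, -5/3)

Swap R1 and R2.
Multiply R1 by -1/6.
Subtract 2 times R1 from R3.
Swap R2 and R3.
Multiply R2 by 3.
Multiply R3 by 1/6.
Add 48 times R3 to R2.
Subtract 2 times R3 from R1.
Add 1/6 times R2 to R1.
Reading off the last column: x = -3/2, y = -1, z = -5/3.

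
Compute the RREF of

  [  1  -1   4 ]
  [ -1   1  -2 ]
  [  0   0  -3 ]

R2 := R2 + R1
  [ 1  -1   4 ]
  [ 0   0   2 ]
  [ 0   0  -3 ]
R2 := 1/2·R2
  [ 1  -1   4 ]
  [ 0   0   1 ]
  [ 0   0  -3 ]
R3 := R3 + 3·R2
  [ 1  -1  4 ]
  [ 0   0  1 ]
  [ 0   0  0 ]
R1 := R1 − 4·R2
  [ 1  -1  0 ]
  [ 0   0  1 ]
  [ 0   0  0 ]

[[1, -1, 0], [0, 0, 1], [0, 0, 0]]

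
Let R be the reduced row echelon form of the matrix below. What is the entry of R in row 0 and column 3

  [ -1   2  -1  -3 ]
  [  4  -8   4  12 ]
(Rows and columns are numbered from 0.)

Multiply R1 by -1.
  [ 1  -2  1   3 ]
  [ 4  -8  4  12 ]
Subtract 4 times R1 from R2.
  [ 1  -2  1  3 ]
  [ 0   0  0  0 ]

3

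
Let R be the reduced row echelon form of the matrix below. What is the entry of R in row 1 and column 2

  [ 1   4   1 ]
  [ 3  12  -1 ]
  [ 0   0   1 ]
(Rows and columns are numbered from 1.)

ρ2 → ρ2 − 3·ρ1
  [ 1  4   1 ]
  [ 0  0  -4 ]
  [ 0  0   1 ]
ρ2 → -1/4·ρ2
  [ 1  4  1 ]
  [ 0  0  1 ]
  [ 0  0  1 ]
ρ3 → ρ3 − ρ2
  [ 1  4  1 ]
  [ 0  0  1 ]
  [ 0  0  0 ]
ρ1 → ρ1 − ρ2
  [ 1  4  0 ]
  [ 0  0  1 ]
  [ 0  0  0 ]

4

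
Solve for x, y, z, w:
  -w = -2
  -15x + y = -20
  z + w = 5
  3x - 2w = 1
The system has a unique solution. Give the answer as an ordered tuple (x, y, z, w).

(5/3, 5, 3, 2)

Form the augmented matrix and row-reduce:
  [   0  0  0  -1  |   -2 ]
  [ -15  1  0   0  |  -20 ]
  [   0  0  1   1  |    5 ]
  [   3  0  0  -2  |    1 ]
Swap r1 and r2.
  [ -15  1  0   0  |  -20 ]
  [   0  0  0  -1  |   -2 ]
  [   0  0  1   1  |    5 ]
  [   3  0  0  -2  |    1 ]
Multiply r1 by -1/15.
  [ 1  -1/15  0   0  |  4/3 ]
  [ 0      0  0  -1  |   -2 ]
  [ 0      0  1   1  |    5 ]
  [ 3      0  0  -2  |    1 ]
Subtract 3 times r1 from r4.
  [ 1  -1/15  0   0  |  4/3 ]
  [ 0      0  0  -1  |   -2 ]
  [ 0      0  1   1  |    5 ]
  [ 0    1/5  0  -2  |   -3 ]
Swap r2 and r4.
  [ 1  -1/15  0   0  |  4/3 ]
  [ 0    1/5  0  -2  |   -3 ]
  [ 0      0  1   1  |    5 ]
  [ 0      0  0  -1  |   -2 ]
Multiply r2 by 5.
  [ 1  -1/15  0    0  |  4/3 ]
  [ 0      1  0  -10  |  -15 ]
  [ 0      0  1    1  |    5 ]
  [ 0      0  0   -1  |   -2 ]
Multiply r4 by -1.
  [ 1  -1/15  0    0  |  4/3 ]
  [ 0      1  0  -10  |  -15 ]
  [ 0      0  1    1  |    5 ]
  [ 0      0  0    1  |    2 ]
Subtract r4 from r3.
  [ 1  -1/15  0    0  |  4/3 ]
  [ 0      1  0  -10  |  -15 ]
  [ 0      0  1    0  |    3 ]
  [ 0      0  0    1  |    2 ]
Add 10 times r4 to r2.
  [ 1  -1/15  0  0  |  4/3 ]
  [ 0      1  0  0  |    5 ]
  [ 0      0  1  0  |    3 ]
  [ 0      0  0  1  |    2 ]
Add 1/15 times r2 to r1.
  [ 1  0  0  0  |  5/3 ]
  [ 0  1  0  0  |    5 ]
  [ 0  0  1  0  |    3 ]
  [ 0  0  0  1  |    2 ]
Reading off the last column: x = 5/3, y = 5, z = 3, w = 2.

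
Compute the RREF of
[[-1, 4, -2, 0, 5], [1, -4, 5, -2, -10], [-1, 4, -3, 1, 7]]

ρ1 := -1·ρ1
  [  1  -4   2   0   -5 ]
  [  1  -4   5  -2  -10 ]
  [ -1   4  -3   1    7 ]
ρ2 := ρ2 − ρ1
  [  1  -4   2   0  -5 ]
  [  0   0   3  -2  -5 ]
  [ -1   4  -3   1   7 ]
ρ3 := ρ3 + ρ1
  [ 1  -4   2   0  -5 ]
  [ 0   0   3  -2  -5 ]
  [ 0   0  -1   1   2 ]
ρ2 := 1/3·ρ2
  [ 1  -4   2     0    -5 ]
  [ 0   0   1  -2/3  -5/3 ]
  [ 0   0  -1     1     2 ]
ρ3 := ρ3 + ρ2
  [ 1  -4  2     0    -5 ]
  [ 0   0  1  -2/3  -5/3 ]
  [ 0   0  0   1/3   1/3 ]
ρ3 := 3·ρ3
  [ 1  -4  2     0    -5 ]
  [ 0   0  1  -2/3  -5/3 ]
  [ 0   0  0     1     1 ]
ρ2 := ρ2 + 2/3·ρ3
  [ 1  -4  2  0  -5 ]
  [ 0   0  1  0  -1 ]
  [ 0   0  0  1   1 ]
ρ1 := ρ1 − 2·ρ2
  [ 1  -4  0  0  -3 ]
  [ 0   0  1  0  -1 ]
  [ 0   0  0  1   1 ]

[[1, -4, 0, 0, -3], [0, 0, 1, 0, -1], [0, 0, 0, 1, 1]]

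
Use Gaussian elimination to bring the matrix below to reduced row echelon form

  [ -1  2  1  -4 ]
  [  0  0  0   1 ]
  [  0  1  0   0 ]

[[1, 0, -1, 0], [0, 1, 0, 0], [0, 0, 0, 1]]

Multiply ρ1 by -1.
Swap ρ2 and ρ3.
Subtract 4 times ρ3 from ρ1.
Add 2 times ρ2 to ρ1.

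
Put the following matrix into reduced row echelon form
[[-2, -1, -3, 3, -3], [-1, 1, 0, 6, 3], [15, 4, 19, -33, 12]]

R1 := -1/2·R1
  [  1  1/2  3/2  -3/2  3/2 ]
  [ -1    1    0     6    3 ]
  [ 15    4   19   -33   12 ]
R2 := R2 + R1
  [  1  1/2  3/2  -3/2  3/2 ]
  [  0  3/2  3/2   9/2  9/2 ]
  [ 15    4   19   -33   12 ]
R3 := R3 − 15·R1
  [ 1   1/2   3/2   -3/2    3/2 ]
  [ 0   3/2   3/2    9/2    9/2 ]
  [ 0  -7/2  -7/2  -21/2  -21/2 ]
R2 := 2/3·R2
  [ 1   1/2   3/2   -3/2    3/2 ]
  [ 0     1     1      3      3 ]
  [ 0  -7/2  -7/2  -21/2  -21/2 ]
R3 := R3 + 7/2·R2
  [ 1  1/2  3/2  -3/2  3/2 ]
  [ 0    1    1     3    3 ]
  [ 0    0    0     0    0 ]
R1 := R1 − 1/2·R2
  [ 1  0  1  -3  0 ]
  [ 0  1  1   3  3 ]
  [ 0  0  0   0  0 ]

[[1, 0, 1, -3, 0], [0, 1, 1, 3, 3], [0, 0, 0, 0, 0]]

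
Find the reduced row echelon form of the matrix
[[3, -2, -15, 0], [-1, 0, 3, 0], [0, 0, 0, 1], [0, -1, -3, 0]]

[[1, 0, -3, 0], [0, 1, 3, 0], [0, 0, 0, 1], [0, 0, 0, 0]]

R1 ← 1/3·R1
R2 ← R2 + R1
R2 ← -3/2·R2
R4 ← R4 + R2
R1 ← R1 + 2/3·R2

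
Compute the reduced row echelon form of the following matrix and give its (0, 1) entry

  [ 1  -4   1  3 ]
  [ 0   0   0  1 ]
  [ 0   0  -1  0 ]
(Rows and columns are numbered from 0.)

-4

R2 ↔ R3
  [ 1  -4   1  3 ]
  [ 0   0  -1  0 ]
  [ 0   0   0  1 ]
R2 → -1·R2
  [ 1  -4  1  3 ]
  [ 0   0  1  0 ]
  [ 0   0  0  1 ]
R1 → R1 − 3·R3
  [ 1  -4  1  0 ]
  [ 0   0  1  0 ]
  [ 0   0  0  1 ]
R1 → R1 − R2
  [ 1  -4  0  0 ]
  [ 0   0  1  0 ]
  [ 0   0  0  1 ]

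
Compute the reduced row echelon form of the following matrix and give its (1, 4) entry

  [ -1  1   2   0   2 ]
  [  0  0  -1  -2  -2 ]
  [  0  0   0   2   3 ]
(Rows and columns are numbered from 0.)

R1 -> -1·R1
  [ 1  -1  -2   0  -2 ]
  [ 0   0  -1  -2  -2 ]
  [ 0   0   0   2   3 ]
R2 -> -1·R2
  [ 1  -1  -2  0  -2 ]
  [ 0   0   1  2   2 ]
  [ 0   0   0  2   3 ]
R3 -> 1/2·R3
  [ 1  -1  -2  0   -2 ]
  [ 0   0   1  2    2 ]
  [ 0   0   0  1  3/2 ]
R2 -> R2 − 2·R3
  [ 1  -1  -2  0   -2 ]
  [ 0   0   1  0   -1 ]
  [ 0   0   0  1  3/2 ]
R1 -> R1 + 2·R2
  [ 1  -1  0  0   -4 ]
  [ 0   0  1  0   -1 ]
  [ 0   0  0  1  3/2 ]

-1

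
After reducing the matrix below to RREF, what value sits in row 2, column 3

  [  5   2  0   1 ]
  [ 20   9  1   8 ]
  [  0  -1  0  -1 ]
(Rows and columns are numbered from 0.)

R1 ← 1/5·R1
  [  1  2/5  0  1/5 ]
  [ 20    9  1    8 ]
  [  0   -1  0   -1 ]
R2 ← R2 − 20·R1
  [ 1  2/5  0  1/5 ]
  [ 0    1  1    4 ]
  [ 0   -1  0   -1 ]
R3 ← R3 + R2
  [ 1  2/5  0  1/5 ]
  [ 0    1  1    4 ]
  [ 0    0  1    3 ]
R2 ← R2 − R3
  [ 1  2/5  0  1/5 ]
  [ 0    1  0    1 ]
  [ 0    0  1    3 ]
R1 ← R1 − 2/5·R2
  [ 1  0  0  -1/5 ]
  [ 0  1  0     1 ]
  [ 0  0  1     3 ]

3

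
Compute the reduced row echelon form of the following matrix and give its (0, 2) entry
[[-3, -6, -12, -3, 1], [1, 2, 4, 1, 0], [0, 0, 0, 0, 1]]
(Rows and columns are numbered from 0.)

R1 -> -1/3·R1
  [ 1  2  4  1  -1/3 ]
  [ 1  2  4  1     0 ]
  [ 0  0  0  0     1 ]
R2 -> R2 − R1
  [ 1  2  4  1  -1/3 ]
  [ 0  0  0  0   1/3 ]
  [ 0  0  0  0     1 ]
R2 -> 3·R2
  [ 1  2  4  1  -1/3 ]
  [ 0  0  0  0     1 ]
  [ 0  0  0  0     1 ]
R3 -> R3 − R2
  [ 1  2  4  1  -1/3 ]
  [ 0  0  0  0     1 ]
  [ 0  0  0  0     0 ]
R1 -> R1 + 1/3·R2
  [ 1  2  4  1  0 ]
  [ 0  0  0  0  1 ]
  [ 0  0  0  0  0 ]

4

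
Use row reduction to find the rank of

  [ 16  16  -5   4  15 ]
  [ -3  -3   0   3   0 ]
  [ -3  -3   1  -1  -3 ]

rank = 2

R1 ← 1/16·R1
  [  1   1  -5/16  1/4  15/16 ]
  [ -3  -3      0    3      0 ]
  [ -3  -3      1   -1     -3 ]
R2 ← R2 + 3·R1
  [  1   1   -5/16   1/4  15/16 ]
  [  0   0  -15/16  15/4  45/16 ]
  [ -3  -3       1    -1     -3 ]
R3 ← R3 + 3·R1
  [ 1  1   -5/16   1/4  15/16 ]
  [ 0  0  -15/16  15/4  45/16 ]
  [ 0  0    1/16  -1/4  -3/16 ]
R2 ← -16/15·R2
  [ 1  1  -5/16   1/4  15/16 ]
  [ 0  0      1    -4     -3 ]
  [ 0  0   1/16  -1/4  -3/16 ]
R3 ← R3 − 1/16·R2
  [ 1  1  -5/16  1/4  15/16 ]
  [ 0  0      1   -4     -3 ]
  [ 0  0      0    0      0 ]
R1 ← R1 + 5/16·R2
  [ 1  1  0  -1   0 ]
  [ 0  0  1  -4  -3 ]
  [ 0  0  0   0   0 ]
The reduced form has 2 nonzero rows.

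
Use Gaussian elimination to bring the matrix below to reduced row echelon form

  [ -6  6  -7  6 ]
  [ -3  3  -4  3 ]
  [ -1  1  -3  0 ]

r1 ← -1/6·r1
  [  1  -1  7/6  -1 ]
  [ -3   3   -4   3 ]
  [ -1   1   -3   0 ]
r2 ← r2 + 3·r1
  [  1  -1   7/6  -1 ]
  [  0   0  -1/2   0 ]
  [ -1   1    -3   0 ]
r3 ← r3 + r1
  [ 1  -1    7/6  -1 ]
  [ 0   0   -1/2   0 ]
  [ 0   0  -11/6  -1 ]
r2 ← -2·r2
  [ 1  -1    7/6  -1 ]
  [ 0   0      1   0 ]
  [ 0   0  -11/6  -1 ]
r3 ← r3 + 11/6·r2
  [ 1  -1  7/6  -1 ]
  [ 0   0    1   0 ]
  [ 0   0    0  -1 ]
r3 ← -1·r3
  [ 1  -1  7/6  -1 ]
  [ 0   0    1   0 ]
  [ 0   0    0   1 ]
r1 ← r1 + r3
  [ 1  -1  7/6  0 ]
  [ 0   0    1  0 ]
  [ 0   0    0  1 ]
r1 ← r1 − 7/6·r2
  [ 1  -1  0  0 ]
  [ 0   0  1  0 ]
  [ 0   0  0  1 ]

[[1, -1, 0, 0], [0, 0, 1, 0], [0, 0, 0, 1]]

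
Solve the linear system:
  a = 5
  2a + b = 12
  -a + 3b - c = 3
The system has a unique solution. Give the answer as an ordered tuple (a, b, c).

(5, 2, -2)

Form the augmented matrix and row-reduce:
  [  1  0   0  |   5 ]
  [  2  1   0  |  12 ]
  [ -1  3  -1  |   3 ]
r2 ← r2 − 2·r1
  [  1  0   0  |  5 ]
  [  0  1   0  |  2 ]
  [ -1  3  -1  |  3 ]
r3 ← r3 + r1
  [ 1  0   0  |  5 ]
  [ 0  1   0  |  2 ]
  [ 0  3  -1  |  8 ]
r3 ← r3 − 3·r2
  [ 1  0   0  |  5 ]
  [ 0  1   0  |  2 ]
  [ 0  0  -1  |  2 ]
r3 ← -1·r3
  [ 1  0  0  |   5 ]
  [ 0  1  0  |   2 ]
  [ 0  0  1  |  -2 ]
Reading off the last column: a = 5, b = 2, c = -2.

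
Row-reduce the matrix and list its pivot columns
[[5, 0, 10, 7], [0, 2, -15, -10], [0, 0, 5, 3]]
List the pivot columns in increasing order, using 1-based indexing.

1, 2, 3

R1 ← 1/5·R1
  [ 1  0    2  7/5 ]
  [ 0  2  -15  -10 ]
  [ 0  0    5    3 ]
R2 ← 1/2·R2
  [ 1  0      2  7/5 ]
  [ 0  1  -15/2   -5 ]
  [ 0  0      5    3 ]
R3 ← 1/5·R3
  [ 1  0      2  7/5 ]
  [ 0  1  -15/2   -5 ]
  [ 0  0      1  3/5 ]
R2 ← R2 + 15/2·R3
  [ 1  0  2   7/5 ]
  [ 0  1  0  -1/2 ]
  [ 0  0  1   3/5 ]
R1 ← R1 − 2·R3
  [ 1  0  0   1/5 ]
  [ 0  1  0  -1/2 ]
  [ 0  0  1   3/5 ]
Pivot columns are the columns containing a leading 1.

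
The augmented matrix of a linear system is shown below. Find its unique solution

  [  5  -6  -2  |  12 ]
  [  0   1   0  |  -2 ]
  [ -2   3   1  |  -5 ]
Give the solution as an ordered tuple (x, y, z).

Multiply R1 by 1/5.
  [  1  -6/5  -2/5  |  12/5 ]
  [  0     1     0  |    -2 ]
  [ -2     3     1  |    -5 ]
Add 2 times R1 to R3.
  [ 1  -6/5  -2/5  |  12/5 ]
  [ 0     1     0  |    -2 ]
  [ 0   3/5   1/5  |  -1/5 ]
Subtract 3/5 times R2 from R3.
  [ 1  -6/5  -2/5  |  12/5 ]
  [ 0     1     0  |    -2 ]
  [ 0     0   1/5  |     1 ]
Multiply R3 by 5.
  [ 1  -6/5  -2/5  |  12/5 ]
  [ 0     1     0  |    -2 ]
  [ 0     0     1  |     5 ]
Add 2/5 times R3 to R1.
  [ 1  -6/5  0  |  22/5 ]
  [ 0     1  0  |    -2 ]
  [ 0     0  1  |     5 ]
Add 6/5 times R2 to R1.
  [ 1  0  0  |   2 ]
  [ 0  1  0  |  -2 ]
  [ 0  0  1  |   5 ]
Reading off the last column: x = 2, y = -2, z = 5.

(2, -2, 5)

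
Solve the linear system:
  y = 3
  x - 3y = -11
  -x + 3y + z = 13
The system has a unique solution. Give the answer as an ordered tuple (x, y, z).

Form the augmented matrix and row-reduce:
  [  0   1  0  |    3 ]
  [  1  -3  0  |  -11 ]
  [ -1   3  1  |   13 ]
R1 ↔ R2
  [  1  -3  0  |  -11 ]
  [  0   1  0  |    3 ]
  [ -1   3  1  |   13 ]
R3 ← R3 + R1
  [ 1  -3  0  |  -11 ]
  [ 0   1  0  |    3 ]
  [ 0   0  1  |    2 ]
R1 ← R1 + 3·R2
  [ 1  0  0  |  -2 ]
  [ 0  1  0  |   3 ]
  [ 0  0  1  |   2 ]
Reading off the last column: x = -2, y = 3, z = 2.

(-2, 3, 2)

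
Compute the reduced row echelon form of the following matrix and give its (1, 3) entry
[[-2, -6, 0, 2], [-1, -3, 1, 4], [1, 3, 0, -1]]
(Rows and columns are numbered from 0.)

Multiply R1 by -1/2.
Add R1 to R2.
Subtract R1 from R3.

3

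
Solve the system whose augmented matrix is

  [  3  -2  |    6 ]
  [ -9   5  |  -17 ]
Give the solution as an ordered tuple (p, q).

R1 ← 1/3·R1
  [  1  -2/3  |    2 ]
  [ -9     5  |  -17 ]
R2 ← R2 + 9·R1
  [ 1  -2/3  |  2 ]
  [ 0    -1  |  1 ]
R2 ← -1·R2
  [ 1  -2/3  |   2 ]
  [ 0     1  |  -1 ]
R1 ← R1 + 2/3·R2
  [ 1  0  |  4/3 ]
  [ 0  1  |   -1 ]
Reading off the last column: p = 4/3, q = -1.

(4/3, -1)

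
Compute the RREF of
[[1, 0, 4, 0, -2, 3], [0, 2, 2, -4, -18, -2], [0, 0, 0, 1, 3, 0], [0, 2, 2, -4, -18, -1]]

ρ2 := 1/2·ρ2
  [ 1  0  4   0   -2   3 ]
  [ 0  1  1  -2   -9  -1 ]
  [ 0  0  0   1    3   0 ]
  [ 0  2  2  -4  -18  -1 ]
ρ4 := ρ4 − 2·ρ2
  [ 1  0  4   0  -2   3 ]
  [ 0  1  1  -2  -9  -1 ]
  [ 0  0  0   1   3   0 ]
  [ 0  0  0   0   0   1 ]
ρ2 := ρ2 + ρ4
  [ 1  0  4   0  -2  3 ]
  [ 0  1  1  -2  -9  0 ]
  [ 0  0  0   1   3  0 ]
  [ 0  0  0   0   0  1 ]
ρ1 := ρ1 − 3·ρ4
  [ 1  0  4   0  -2  0 ]
  [ 0  1  1  -2  -9  0 ]
  [ 0  0  0   1   3  0 ]
  [ 0  0  0   0   0  1 ]
ρ2 := ρ2 + 2·ρ3
  [ 1  0  4  0  -2  0 ]
  [ 0  1  1  0  -3  0 ]
  [ 0  0  0  1   3  0 ]
  [ 0  0  0  0   0  1 ]

[[1, 0, 4, 0, -2, 0], [0, 1, 1, 0, -3, 0], [0, 0, 0, 1, 3, 0], [0, 0, 0, 0, 0, 1]]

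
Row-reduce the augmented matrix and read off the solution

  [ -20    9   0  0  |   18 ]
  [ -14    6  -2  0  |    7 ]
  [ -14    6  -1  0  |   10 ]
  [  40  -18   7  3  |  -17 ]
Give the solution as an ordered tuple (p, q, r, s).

(-3/2, -4/3, 3, -2/3)

R1 := -1/20·R1
  [   1  -9/20   0  0  |  -9/10 ]
  [ -14      6  -2  0  |      7 ]
  [ -14      6  -1  0  |     10 ]
  [  40    -18   7  3  |    -17 ]
R2 := R2 + 14·R1
  [   1  -9/20   0  0  |  -9/10 ]
  [   0  -3/10  -2  0  |  -28/5 ]
  [ -14      6  -1  0  |     10 ]
  [  40    -18   7  3  |    -17 ]
R3 := R3 + 14·R1
  [  1  -9/20   0  0  |  -9/10 ]
  [  0  -3/10  -2  0  |  -28/5 ]
  [  0  -3/10  -1  0  |  -13/5 ]
  [ 40    -18   7  3  |    -17 ]
R4 := R4 − 40·R1
  [ 1  -9/20   0  0  |  -9/10 ]
  [ 0  -3/10  -2  0  |  -28/5 ]
  [ 0  -3/10  -1  0  |  -13/5 ]
  [ 0      0   7  3  |     19 ]
R2 := -10/3·R2
  [ 1  -9/20     0  0  |  -9/10 ]
  [ 0      1  20/3  0  |   56/3 ]
  [ 0  -3/10    -1  0  |  -13/5 ]
  [ 0      0     7  3  |     19 ]
R3 := R3 + 3/10·R2
  [ 1  -9/20     0  0  |  -9/10 ]
  [ 0      1  20/3  0  |   56/3 ]
  [ 0      0     1  0  |      3 ]
  [ 0      0     7  3  |     19 ]
R4 := R4 − 7·R3
  [ 1  -9/20     0  0  |  -9/10 ]
  [ 0      1  20/3  0  |   56/3 ]
  [ 0      0     1  0  |      3 ]
  [ 0      0     0  3  |     -2 ]
R4 := 1/3·R4
  [ 1  -9/20     0  0  |  -9/10 ]
  [ 0      1  20/3  0  |   56/3 ]
  [ 0      0     1  0  |      3 ]
  [ 0      0     0  1  |   -2/3 ]
R2 := R2 − 20/3·R3
  [ 1  -9/20  0  0  |  -9/10 ]
  [ 0      1  0  0  |   -4/3 ]
  [ 0      0  1  0  |      3 ]
  [ 0      0  0  1  |   -2/3 ]
R1 := R1 + 9/20·R2
  [ 1  0  0  0  |  -3/2 ]
  [ 0  1  0  0  |  -4/3 ]
  [ 0  0  1  0  |     3 ]
  [ 0  0  0  1  |  -2/3 ]
Reading off the last column: p = -3/2, q = -4/3, r = 3, s = -2/3.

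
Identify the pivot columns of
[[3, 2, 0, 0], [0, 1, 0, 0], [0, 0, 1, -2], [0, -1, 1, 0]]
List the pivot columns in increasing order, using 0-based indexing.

0, 1, 2, 3

Multiply R1 by 1/3.
Add R2 to R4.
Subtract R3 from R4.
Multiply R4 by 1/2.
Add 2 times R4 to R3.
Subtract 2/3 times R2 from R1.
Pivot columns are the columns containing a leading 1.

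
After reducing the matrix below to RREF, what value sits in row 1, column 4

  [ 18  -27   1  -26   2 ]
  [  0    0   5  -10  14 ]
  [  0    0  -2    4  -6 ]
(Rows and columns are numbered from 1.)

-4/3

Multiply R1 by 1/18.
  [ 1  -3/2  1/18  -13/9  1/9 ]
  [ 0     0     5    -10   14 ]
  [ 0     0    -2      4   -6 ]
Multiply R2 by 1/5.
  [ 1  -3/2  1/18  -13/9   1/9 ]
  [ 0     0     1     -2  14/5 ]
  [ 0     0    -2      4    -6 ]
Add 2 times R2 to R3.
  [ 1  -3/2  1/18  -13/9   1/9 ]
  [ 0     0     1     -2  14/5 ]
  [ 0     0     0      0  -2/5 ]
Multiply R3 by -5/2.
  [ 1  -3/2  1/18  -13/9   1/9 ]
  [ 0     0     1     -2  14/5 ]
  [ 0     0     0      0     1 ]
Subtract 14/5 times R3 from R2.
  [ 1  -3/2  1/18  -13/9  1/9 ]
  [ 0     0     1     -2    0 ]
  [ 0     0     0      0    1 ]
Subtract 1/9 times R3 from R1.
  [ 1  -3/2  1/18  -13/9  0 ]
  [ 0     0     1     -2  0 ]
  [ 0     0     0      0  1 ]
Subtract 1/18 times R2 from R1.
  [ 1  -3/2  0  -4/3  0 ]
  [ 0     0  1    -2  0 ]
  [ 0     0  0     0  1 ]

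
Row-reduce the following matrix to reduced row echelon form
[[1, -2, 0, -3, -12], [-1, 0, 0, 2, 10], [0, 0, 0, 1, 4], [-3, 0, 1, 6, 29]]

[[1, 0, 0, 0, -2], [0, 1, 0, 0, -1], [0, 0, 1, 0, -1], [0, 0, 0, 1, 4]]

r2 → r2 + r1
r4 → r4 + 3·r1
r2 → -1/2·r2
r4 → r4 + 6·r2
r3 <-> r4
r2 → r2 − 1/2·r4
r1 → r1 + 3·r4
r1 → r1 + 2·r2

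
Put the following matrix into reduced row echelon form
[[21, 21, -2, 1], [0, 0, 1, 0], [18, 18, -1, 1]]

[[1, 1, 0, 0], [0, 0, 1, 0], [0, 0, 0, 1]]

R1 -> 1/21·R1
  [  1   1  -2/21  1/21 ]
  [  0   0      1     0 ]
  [ 18  18     -1     1 ]
R3 -> R3 − 18·R1
  [ 1  1  -2/21  1/21 ]
  [ 0  0      1     0 ]
  [ 0  0    5/7   1/7 ]
R3 -> R3 − 5/7·R2
  [ 1  1  -2/21  1/21 ]
  [ 0  0      1     0 ]
  [ 0  0      0   1/7 ]
R3 -> 7·R3
  [ 1  1  -2/21  1/21 ]
  [ 0  0      1     0 ]
  [ 0  0      0     1 ]
R1 -> R1 − 1/21·R3
  [ 1  1  -2/21  0 ]
  [ 0  0      1  0 ]
  [ 0  0      0  1 ]
R1 -> R1 + 2/21·R2
  [ 1  1  0  0 ]
  [ 0  0  1  0 ]
  [ 0  0  0  1 ]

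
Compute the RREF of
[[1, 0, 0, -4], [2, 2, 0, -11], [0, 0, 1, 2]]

r2 := r2 − 2·r1
  [ 1  0  0  -4 ]
  [ 0  2  0  -3 ]
  [ 0  0  1   2 ]
r2 := 1/2·r2
  [ 1  0  0    -4 ]
  [ 0  1  0  -3/2 ]
  [ 0  0  1     2 ]

[[1, 0, 0, -4], [0, 1, 0, -3/2], [0, 0, 1, 2]]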